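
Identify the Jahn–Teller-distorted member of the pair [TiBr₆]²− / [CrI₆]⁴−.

[CrI₆]⁴−

[TiBr₆]²−: Each bromide is −1; balancing the −2 overall charge requires Ti(IV). Titanium is a group-4 element; Ti(IV) is therefore d⁰. The d⁰ configuration leaves the e_g set evenly filled (or empty) — no strong Jahn–Teller driving force.
[CrI₆]⁴−: Ligand charges: each iodide is −1. With an overall charge of −4 the chromium centre must be in the +2 oxidation state. Chromium is a group-6 element; Cr(II) is therefore d⁴. Iodide is a weak-field ligand for a first-row metal, so the complex is high-spin. The t₂g³e_g¹ (high-spin) configuration has an unevenly filled e_g set; the Jahn–Teller theorem predicts a tetragonal distortion (typically axial elongation) to lift the degeneracy.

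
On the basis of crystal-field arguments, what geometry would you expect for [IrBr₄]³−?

square planar

Ligand charges: each bromide is −1. With an overall charge of −3 the iridium centre must be in the +1 oxidation state.
Ir sits in group 9, so the d-electron count is 9 − 1 = 8.
Coordination number: 4.
A 5d d⁸ ion has a large crystal-field splitting; square planar leaves the high-energy d_{x²−y²} orbital empty and maximises CFSE.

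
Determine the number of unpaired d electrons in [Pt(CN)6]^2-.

Ligand charges: each cyanide is −1. With an overall charge of −2 the platinum centre must be in the +4 oxidation state.
Platinum is a group-10 element; Pt(IV) is therefore d⁶.
The spin state decides the count: a 5d ion has a large Δₒ and is invariably low-spin.
An octahedral low-spin d⁶ ion is t₂g⁶e_g⁰, giving 0 unpaired electrons.

0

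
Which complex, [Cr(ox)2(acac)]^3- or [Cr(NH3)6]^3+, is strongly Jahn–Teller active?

[Cr(ox)2(acac)]^3-

[Cr(ox)2(acac)]^3-: Each oxalate is −2; each acetylacetonate is −1; balancing the −3 overall charge requires Cr(II). Chromium is a group-6 element; Cr(II) is therefore d⁴. Acetylacetonate and oxalate are weak-field ligands for a first-row metal, so the complex is high-spin. The t₂g³e_g¹ (high-spin) configuration has an unevenly filled e_g set; the Jahn–Teller theorem predicts a tetragonal distortion (typically axial elongation) to lift the degeneracy.
[Cr(NH3)6]^3+: Ligand charges: ammonia is neutral. With an overall charge of +3 the chromium centre must be in the +3 oxidation state. Chromium is a group-6 element; Cr(III) is therefore d³. The d³ configuration leaves the e_g set evenly filled (or empty) — no strong Jahn–Teller driving force.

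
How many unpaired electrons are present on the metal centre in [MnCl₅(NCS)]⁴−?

5

Each chloride is −1; each isothiocyanate is −1; balancing the −4 overall charge requires Mn(II).
Manganese is a group-7 element; Mn(II) is therefore d⁵.
The spin state decides the count: Chloride and isothiocyanate are weak-field ligands for a first-row metal, so the complex is high-spin.
An octahedral high-spin d⁵ ion is t₂g³e_g², giving 5 unpaired electrons.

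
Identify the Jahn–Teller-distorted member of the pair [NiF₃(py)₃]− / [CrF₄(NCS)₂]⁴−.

[NiF₃(py)₃]−: Ligand charges: each fluoride is −1; pyridine is neutral. With an overall charge of −1 the nickel centre must be in the +2 oxidation state. Group 10 minus oxidation state 2 gives a d⁸ configuration. The d⁸ configuration leaves the e_g set evenly filled (or empty) — no strong Jahn–Teller driving force.
[CrF₄(NCS)₂]⁴−: Ligand charges: each fluoride is −1; each isothiocyanate is −1. With an overall charge of −4 the chromium centre must be in the +2 oxidation state. Chromium is a group-6 element; Cr(II) is therefore d⁴. Fluoride and isothiocyanate are weak-field ligands for a first-row metal, so the complex is high-spin. The t₂g³e_g¹ (high-spin) configuration has an unevenly filled e_g set; the Jahn–Teller theorem predicts a tetragonal distortion (typically axial elongation) to lift the degeneracy.

[CrF₄(NCS)₂]⁴−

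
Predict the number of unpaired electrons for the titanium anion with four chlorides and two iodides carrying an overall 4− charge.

2

Each chloride is −1; each iodide is −1; balancing the −4 overall charge requires Ti(II).
Ti sits in group 4, so the d-electron count is 4 − 2 = 2.
In an octahedral field the d² configuration is t₂g²e_g⁰ (only one arrangement possible), giving 2 unpaired electrons.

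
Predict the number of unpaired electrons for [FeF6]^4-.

4 unpaired electrons

Each fluoride is −1; balancing the −4 overall charge requires Fe(II).
Iron is a group-8 element; Fe(II) is therefore d⁶.
The spin state decides the count: Fluoride is a weak-field ligand for a first-row metal, so the complex is high-spin.
An octahedral high-spin d⁶ ion is t₂g⁴e_g², giving 4 unpaired electrons.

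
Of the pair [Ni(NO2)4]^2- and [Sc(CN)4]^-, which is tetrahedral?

[Sc(CN)4]^-

For [Ni(NO2)4]^2-: Each nitro (N-bound nitrite) is −1; balancing the −2 overall charge requires Ni(II). Ni sits in group 10, so the d-electron count is 10 − 2 = 8. Nitro (N-bound nitrite) is a strong-field ligand (high in the spectrochemical series). A 3d d⁸ ion with strong-field ligands gains enough CFSE to favour square planar over tetrahedral. → square planar.
For [Sc(CN)4]^-: Ligand charges: each cyanide is −1. With an overall charge of −1 the scandium centre must be in the +3 oxidation state. Sc sits in group 3, so the d-electron count is 3 − 3 = 0. A d⁰ ion has no crystal-field stabilisation preference between square planar and tetrahedral, so four ligands adopt the sterically favoured tetrahedral geometry. → tetrahedral.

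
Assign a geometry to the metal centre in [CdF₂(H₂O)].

trigonal planar

Each fluoride is −1; water is neutral; balancing the 0 overall charge requires Cd(II).
Group 12 minus oxidation state 2 gives a d¹⁰ configuration.
With 3 monodentate ligands the coordination number is 3.
Three ligands around a d¹⁰ centre minimise repulsion in a trigonal-planar arrangement.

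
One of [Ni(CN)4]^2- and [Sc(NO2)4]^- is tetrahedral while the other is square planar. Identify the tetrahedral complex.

For [Ni(CN)4]^2-: Summing ligand charges against the −2 overall charge gives an oxidation state of +2 for nickel. Ni sits in group 10, so the d-electron count is 10 − 2 = 8. Cyanide is a strong-field ligand (high in the spectrochemical series). A 3d d⁸ ion with strong-field ligands gains enough CFSE to favour square planar over tetrahedral. → square planar.
For [Sc(NO2)4]^-: Ligand charges: each nitro (N-bound nitrite) is −1. With an overall charge of −1 the scandium centre must be in the +3 oxidation state. Scandium is a group-3 element; Sc(III) is therefore d⁰. A d⁰ ion has no crystal-field stabilisation preference between square planar and tetrahedral, so four ligands adopt the sterically favoured tetrahedral geometry. → tetrahedral.

[Sc(NO2)4]^-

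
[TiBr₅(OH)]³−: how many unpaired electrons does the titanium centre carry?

1

Summing ligand charges against the −3 overall charge gives an oxidation state of +3 for titanium.
Ti sits in group 4, so the d-electron count is 4 − 3 = 1.
In an octahedral field the d¹ configuration is t₂g¹e_g⁰ (only one arrangement possible), giving 1 unpaired electron.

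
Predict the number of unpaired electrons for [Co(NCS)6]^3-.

Summing ligand charges against the −3 overall charge gives an oxidation state of +3 for cobalt.
Co sits in group 9, so the d-electron count is 9 − 3 = 6.
The spin state decides the count: Co(III) has an exceptionally large octahedral splitting and is low-spin with essentially every ligand except fluoride.
An octahedral low-spin d⁶ ion is t₂g⁶e_g⁰, giving 0 unpaired electrons.

0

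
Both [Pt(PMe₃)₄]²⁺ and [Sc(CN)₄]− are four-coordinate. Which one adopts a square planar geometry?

For [Pt(PMe₃)₄]²⁺: Trimethylphosphine is neutral; balancing the +2 overall charge requires Pt(II). Platinum is a group-10 element; Pt(II) is therefore d⁸. A 5d d⁸ ion has a large crystal-field splitting; square planar leaves the high-energy d_{x²−y²} orbital empty and maximises CFSE. → square planar.
For [Sc(CN)₄]−: Summing ligand charges against the −1 overall charge gives an oxidation state of +3 for scandium. Scandium is a group-3 element; Sc(III) is therefore d⁰. A d⁰ ion has no crystal-field stabilisation preference between square planar and tetrahedral, so four ligands adopt the sterically favoured tetrahedral geometry. → tetrahedral.

[Pt(PMe₃)₄]²⁺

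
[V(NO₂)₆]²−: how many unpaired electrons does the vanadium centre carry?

Summing ligand charges against the −2 overall charge gives an oxidation state of +4 for vanadium.
Vanadium is a group-5 element; V(IV) is therefore d¹.
In an octahedral field the d¹ configuration is t₂g¹e_g⁰ (only one arrangement possible), giving 1 unpaired electron.

1 unpaired electron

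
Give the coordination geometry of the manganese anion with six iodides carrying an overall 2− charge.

octahedral

Each iodide is −1; balancing the −2 overall charge requires Mn(IV).
Group 7 minus oxidation state 4 gives a d³ configuration.
With 6 monodentate ligands the coordination number is 6.
Six donors around a single metal centre give an octahedral coordination sphere.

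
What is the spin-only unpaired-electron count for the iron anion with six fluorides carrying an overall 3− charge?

5

Summing ligand charges against the −3 overall charge gives an oxidation state of +3 for iron.
Iron is a group-8 element; Fe(III) is therefore d⁵.
The spin state decides the count: Fluoride is a weak-field ligand for a first-row metal, so the complex is high-spin.
An octahedral high-spin d⁵ ion is t₂g³e_g², giving 5 unpaired electrons.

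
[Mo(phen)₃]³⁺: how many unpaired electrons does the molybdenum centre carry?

3

Ligand charges: 1,10-phenanthroline is neutral. With an overall charge of +3 the molybdenum centre must be in the +3 oxidation state.
Mo sits in group 6, so the d-electron count is 6 − 3 = 3.
Counting donor atoms: 3×1,10-phenanthroline (bidentate) → 6 donors. Coordination number = 6.
In an octahedral field the d³ configuration is t₂g³e_g⁰ (only one arrangement possible), giving 3 unpaired electrons.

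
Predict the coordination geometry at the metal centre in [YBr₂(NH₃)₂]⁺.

Each bromide is −1; ammonia is neutral; balancing the +1 overall charge requires Y(III).
Y sits in group 3, so the d-electron count is 3 − 3 = 0.
Coordination number: 4.
A d⁰ ion has no crystal-field stabilisation preference between square planar and tetrahedral, so four ligands adopt the sterically favoured tetrahedral geometry.

tetrahedral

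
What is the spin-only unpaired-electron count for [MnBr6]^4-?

Summing ligand charges against the −4 overall charge gives an oxidation state of +2 for manganese.
Mn sits in group 7, so the d-electron count is 7 − 2 = 5.
The spin state decides the count: Bromide is a weak-field ligand for a first-row metal, so the complex is high-spin.
An octahedral high-spin d⁵ ion is t₂g³e_g², giving 5 unpaired electrons.

5 unpaired electrons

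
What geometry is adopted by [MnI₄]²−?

Ligand charges: each iodide is −1. With an overall charge of −2 the manganese centre must be in the +2 oxidation state.
Mn sits in group 7, so the d-electron count is 7 − 2 = 5.
With 4 monodentate ligands the coordination number is 4.
Iodide is a weak-field ligand.
A high-spin d⁵ ion has zero CFSE in either geometry, so four ligands adopt the sterically favoured tetrahedral geometry.

tetrahedral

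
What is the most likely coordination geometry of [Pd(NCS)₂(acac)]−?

square planar

Summing ligand charges against the −1 overall charge gives an oxidation state of +2 for palladium.
Pd sits in group 10, so the d-electron count is 10 − 2 = 8.
Counting donor atoms: 2×isothiocyanate (monodentate) → 2 donors; 1×acetylacetonate (bidentate) → 2 donors. Coordination number = 4.
A 4d d⁸ ion has a large crystal-field splitting; square planar leaves the high-energy d_{x²−y²} orbital empty and maximises CFSE.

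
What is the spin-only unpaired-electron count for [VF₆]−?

Summing ligand charges against the −1 overall charge gives an oxidation state of +5 for vanadium.
Group 5 minus oxidation state 5 gives a d⁰ configuration.
In an octahedral field the d⁰ configuration is t₂g⁰e_g⁰, giving 0 unpaired electrons.

0 unpaired electrons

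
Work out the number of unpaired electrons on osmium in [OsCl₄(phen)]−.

Each chloride is −1; 1,10-phenanthroline is neutral; balancing the −1 overall charge requires Os(III).
Group 8 minus oxidation state 3 gives a d⁵ configuration.
Counting donor atoms: 4×chloride (monodentate) → 4 donors; 1×1,10-phenanthroline (bidentate) → 2 donors. Coordination number = 6.
The spin state decides the count: a 5d ion has a large Δₒ and is invariably low-spin.
An octahedral low-spin d⁵ ion is t₂g⁵e_g⁰, giving 1 unpaired electron.

1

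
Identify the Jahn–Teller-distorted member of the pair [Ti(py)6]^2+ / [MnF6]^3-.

[MnF6]^3-

[Ti(py)6]^2+: Ligand charges: pyridine is neutral. With an overall charge of +2 the titanium centre must be in the +2 oxidation state. Group 4 minus oxidation state 2 gives a d² configuration. The d² configuration leaves the e_g set evenly filled (or empty) — no strong Jahn–Teller driving force.
[MnF6]^3-: Summing ligand charges against the −3 overall charge gives an oxidation state of +3 for manganese. Group 7 minus oxidation state 3 gives a d⁴ configuration. Fluoride is a weak-field ligand for a first-row metal, so the complex is high-spin. The t₂g³e_g¹ (high-spin) configuration has an unevenly filled e_g set; the Jahn–Teller theorem predicts a tetragonal distortion (typically axial elongation) to lift the degeneracy.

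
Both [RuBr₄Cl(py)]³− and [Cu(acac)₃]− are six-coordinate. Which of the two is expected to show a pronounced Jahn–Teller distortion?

[Cu(acac)₃]−

[RuBr₄Cl(py)]³−: Each bromide is −1; each chloride is −1; pyridine is neutral; balancing the −3 overall charge requires Ru(II). Ru sits in group 8, so the d-electron count is 8 − 2 = 6. A 4d ion has a large Δₒ and is invariably low-spin. The d⁶ configuration leaves the e_g set evenly filled (or empty) — no strong Jahn–Teller driving force.
[Cu(acac)₃]−: Summing ligand charges against the −1 overall charge gives an oxidation state of +2 for copper. Cu sits in group 11, so the d-electron count is 11 − 2 = 9. The t₂g⁶e_g³ configuration has an unevenly filled e_g set; the Jahn–Teller theorem predicts a tetragonal distortion (typically axial elongation) to lift the degeneracy.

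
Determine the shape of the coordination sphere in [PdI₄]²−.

Each iodide is −1; balancing the −2 overall charge requires Pd(II).
Pd sits in group 10, so the d-electron count is 10 − 2 = 8.
With 4 monodentate ligands the coordination number is 4.
A 4d d⁸ ion has a large crystal-field splitting; square planar leaves the high-energy d_{x²−y²} orbital empty and maximises CFSE.

square planar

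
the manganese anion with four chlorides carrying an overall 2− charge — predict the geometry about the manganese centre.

tetrahedral

Summing ligand charges against the −2 overall charge gives an oxidation state of +2 for manganese.
Manganese is a group-7 element; Mn(II) is therefore d⁵.
With 4 monodentate ligands the coordination number is 4.
Chloride is a weak-field ligand.
A high-spin d⁵ ion has zero CFSE in either geometry, so four ligands adopt the sterically favoured tetrahedral geometry.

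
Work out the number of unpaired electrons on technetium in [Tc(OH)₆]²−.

Ligand charges: each hydroxide is −1. With an overall charge of −2 the technetium centre must be in the +4 oxidation state.
Technetium is a group-7 element; Tc(IV) is therefore d³.
In an octahedral field the d³ configuration is t₂g³e_g⁰ (only one arrangement possible), giving 3 unpaired electrons.

3 unpaired electrons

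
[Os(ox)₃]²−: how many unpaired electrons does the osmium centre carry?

Ligand charges: each oxalate is −2. With an overall charge of −2 the osmium centre must be in the +4 oxidation state.
Group 8 minus oxidation state 4 gives a d⁴ configuration.
Counting donor atoms: 3×oxalate (bidentate) → 6 donors. Coordination number = 6.
The spin state decides the count: a 5d ion has a large Δₒ and is invariably low-spin.
An octahedral low-spin d⁴ ion is t₂g⁴e_g⁰, giving 2 unpaired electrons.

2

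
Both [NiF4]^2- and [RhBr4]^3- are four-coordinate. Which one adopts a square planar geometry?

[RhBr4]^3-

For [NiF4]^2-: Summing ligand charges against the −2 overall charge gives an oxidation state of +2 for nickel. Nickel is a group-10 element; Ni(II) is therefore d⁸. Fluoride is a weak-field ligand. With weak-field ligands the CFSE gain from square planar is small, so a 3d d⁸ ion takes the sterically preferred tetrahedral geometry. → tetrahedral.
For [RhBr4]^3-: Each bromide is −1; balancing the −3 overall charge requires Rh(I). Rhodium is a group-9 element; Rh(I) is therefore d⁸. A 4d d⁸ ion has a large crystal-field splitting; square planar leaves the high-energy d_{x²−y²} orbital empty and maximises CFSE. → square planar.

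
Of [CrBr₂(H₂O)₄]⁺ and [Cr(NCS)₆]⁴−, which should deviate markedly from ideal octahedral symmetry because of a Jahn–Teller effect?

[Cr(NCS)₆]⁴−

[CrBr₂(H₂O)₄]⁺: Ligand charges: each bromide is −1; water is neutral. With an overall charge of +1 the chromium centre must be in the +3 oxidation state. Group 6 minus oxidation state 3 gives a d³ configuration. The d³ configuration leaves the e_g set evenly filled (or empty) — no strong Jahn–Teller driving force.
[Cr(NCS)₆]⁴−: Each isothiocyanate is −1; balancing the −4 overall charge requires Cr(II). Group 6 minus oxidation state 2 gives a d⁴ configuration. Isothiocyanate is a weak-field ligand for a first-row metal, so the complex is high-spin. The t₂g³e_g¹ (high-spin) configuration has an unevenly filled e_g set; the Jahn–Teller theorem predicts a tetragonal distortion (typically axial elongation) to lift the degeneracy.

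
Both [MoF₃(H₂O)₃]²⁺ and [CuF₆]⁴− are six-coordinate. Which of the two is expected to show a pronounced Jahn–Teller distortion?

[CuF₆]⁴−

[MoF₃(H₂O)₃]²⁺: Ligand charges: each fluoride is −1; water is neutral. With an overall charge of +2 the molybdenum centre must be in the +5 oxidation state. Mo sits in group 6, so the d-electron count is 6 − 5 = 1. The d¹ configuration leaves the e_g set evenly filled (or empty) — no strong Jahn–Teller driving force.
[CuF₆]⁴−: Ligand charges: each fluoride is −1. With an overall charge of −4 the copper centre must be in the +2 oxidation state. Cu sits in group 11, so the d-electron count is 11 − 2 = 9. The t₂g⁶e_g³ configuration has an unevenly filled e_g set; the Jahn–Teller theorem predicts a tetragonal distortion (typically axial elongation) to lift the degeneracy.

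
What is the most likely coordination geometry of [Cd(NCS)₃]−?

trigonal planar

Each isothiocyanate is −1; balancing the −1 overall charge requires Cd(II).
Cd sits in group 12, so the d-electron count is 12 − 2 = 10.
With 3 monodentate ligands the coordination number is 3.
Three ligands around a d¹⁰ centre minimise repulsion in a trigonal-planar arrangement.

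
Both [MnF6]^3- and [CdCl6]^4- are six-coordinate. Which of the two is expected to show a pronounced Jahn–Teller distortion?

[MnF6]^3-

[MnF6]^3-: Summing ligand charges against the −3 overall charge gives an oxidation state of +3 for manganese. Mn sits in group 7, so the d-electron count is 7 − 3 = 4. Fluoride is a weak-field ligand for a first-row metal, so the complex is high-spin. The t₂g³e_g¹ (high-spin) configuration has an unevenly filled e_g set; the Jahn–Teller theorem predicts a tetragonal distortion (typically axial elongation) to lift the degeneracy.
[CdCl6]^4-: Summing ligand charges against the −4 overall charge gives an oxidation state of +2 for cadmium. Cadmium is a group-12 element; Cd(II) is therefore d¹⁰. The d¹⁰ configuration leaves the e_g set evenly filled (or empty) — no strong Jahn–Teller driving force.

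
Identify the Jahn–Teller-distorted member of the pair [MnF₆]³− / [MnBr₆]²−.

[MnF₆]³−

[MnF₆]³−: Ligand charges: each fluoride is −1. With an overall charge of −3 the manganese centre must be in the +3 oxidation state. Manganese is a group-7 element; Mn(III) is therefore d⁴. Fluoride is a weak-field ligand for a first-row metal, so the complex is high-spin. The t₂g³e_g¹ (high-spin) configuration has an unevenly filled e_g set; the Jahn–Teller theorem predicts a tetragonal distortion (typically axial elongation) to lift the degeneracy.
[MnBr₆]²−: Ligand charges: each bromide is −1. With an overall charge of −2 the manganese centre must be in the +4 oxidation state. Group 7 minus oxidation state 4 gives a d³ configuration. The d³ configuration leaves the e_g set evenly filled (or empty) — no strong Jahn–Teller driving force.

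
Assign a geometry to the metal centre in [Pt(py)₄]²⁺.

Ligand charges: pyridine is neutral. With an overall charge of +2 the platinum centre must be in the +2 oxidation state.
Group 10 minus oxidation state 2 gives a d⁸ configuration.
With 4 monodentate ligands the coordination number is 4.
A 5d d⁸ ion has a large crystal-field splitting; square planar leaves the high-energy d_{x²−y²} orbital empty and maximises CFSE.

square planar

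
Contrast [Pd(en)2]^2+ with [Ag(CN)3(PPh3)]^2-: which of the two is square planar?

[Pd(en)2]^2+

For [Pd(en)2]^2+: Ethylenediamine is neutral; balancing the +2 overall charge requires Pd(II). Pd sits in group 10, so the d-electron count is 10 − 2 = 8. A 4d d⁸ ion has a large crystal-field splitting; square planar leaves the high-energy d_{x²−y²} orbital empty and maximises CFSE. → square planar.
For [Ag(CN)3(PPh3)]^2-: Summing ligand charges against the −2 overall charge gives an oxidation state of +1 for silver. Silver is a group-11 element; Ag(I) is therefore d¹⁰. A d¹⁰ ion has no crystal-field stabilisation preference between square planar and tetrahedral, so four ligands adopt the sterically favoured tetrahedral geometry. → tetrahedral.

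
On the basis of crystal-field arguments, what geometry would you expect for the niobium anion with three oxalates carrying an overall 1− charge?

octahedral

Ligand charges: each oxalate is −2. With an overall charge of −1 the niobium centre must be in the +5 oxidation state.
Nb sits in group 5, so the d-electron count is 5 − 5 = 0.
Counting donor atoms: 3×oxalate (bidentate) → 6 donors. Coordination number = 6.
Six donors around a single metal centre give an octahedral coordination sphere.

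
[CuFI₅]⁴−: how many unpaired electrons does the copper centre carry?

1 unpaired electron

Ligand charges: each fluoride is −1; each iodide is −1. With an overall charge of −4 the copper centre must be in the +2 oxidation state.
Copper is a group-11 element; Cu(II) is therefore d⁹.
In an octahedral field the d⁹ configuration is t₂g⁶e_g³ (only one arrangement possible), giving 1 unpaired electron.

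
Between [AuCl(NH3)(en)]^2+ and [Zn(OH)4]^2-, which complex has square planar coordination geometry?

For [AuCl(NH3)(en)]^2+: Ligand charges: each chloride is −1; ammonia is neutral; ethylenediamine is neutral. With an overall charge of +2 the gold centre must be in the +3 oxidation state. Group 11 minus oxidation state 3 gives a d⁸ configuration. A 5d d⁸ ion has a large crystal-field splitting; square planar leaves the high-energy d_{x²−y²} orbital empty and maximises CFSE. → square planar.
For [Zn(OH)4]^2-: Summing ligand charges against the −2 overall charge gives an oxidation state of +2 for zinc. Group 12 minus oxidation state 2 gives a d¹⁰ configuration. A d¹⁰ ion has no crystal-field stabilisation preference between square planar and tetrahedral, so four ligands adopt the sterically favoured tetrahedral geometry. → tetrahedral.

[AuCl(NH3)(en)]^2+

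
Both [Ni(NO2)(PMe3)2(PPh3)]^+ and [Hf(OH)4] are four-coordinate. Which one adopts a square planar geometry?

[Ni(NO2)(PMe3)2(PPh3)]^+

For [Ni(NO2)(PMe3)2(PPh3)]^+: Ligand charges: each nitro (N-bound nitrite) is −1; trimethylphosphine is neutral; triphenylphosphine is neutral. With an overall charge of +1 the nickel centre must be in the +2 oxidation state. Nickel is a group-10 element; Ni(II) is therefore d⁸. Nitro (N-bound nitrite), trimethylphosphine, and triphenylphosphine are strong-field ligands (high in the spectrochemical series). A 3d d⁸ ion with strong-field ligands gains enough CFSE to favour square planar over tetrahedral. → square planar.
For [Hf(OH)4]: Summing ligand charges against the 0 overall charge gives an oxidation state of +4 for hafnium. Group 4 minus oxidation state 4 gives a d⁰ configuration. A d⁰ ion has no crystal-field stabilisation preference between square planar and tetrahedral, so four ligands adopt the sterically favoured tetrahedral geometry. → tetrahedral.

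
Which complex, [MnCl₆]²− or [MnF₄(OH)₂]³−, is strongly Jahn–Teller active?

[MnF₄(OH)₂]³−

[MnCl₆]²−: Summing ligand charges against the −2 overall charge gives an oxidation state of +4 for manganese. Mn sits in group 7, so the d-electron count is 7 − 4 = 3. The d³ configuration leaves the e_g set evenly filled (or empty) — no strong Jahn–Teller driving force.
[MnF₄(OH)₂]³−: Summing ligand charges against the −3 overall charge gives an oxidation state of +3 for manganese. Mn sits in group 7, so the d-electron count is 7 − 3 = 4. Fluoride and hydroxide are weak-field ligands for a first-row metal, so the complex is high-spin. The t₂g³e_g¹ (high-spin) configuration has an unevenly filled e_g set; the Jahn–Teller theorem predicts a tetragonal distortion (typically axial elongation) to lift the degeneracy.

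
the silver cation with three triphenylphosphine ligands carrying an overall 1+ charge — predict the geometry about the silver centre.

Triphenylphosphine is neutral; balancing the +1 overall charge requires Ag(I).
Silver is a group-11 element; Ag(I) is therefore d¹⁰.
Coordination number: 3.
Three ligands around a d¹⁰ centre minimise repulsion in a trigonal-planar arrangement.

trigonal planar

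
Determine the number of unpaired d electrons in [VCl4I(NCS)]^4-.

Ligand charges: each chloride is −1; each iodide is −1; each isothiocyanate is −1. With an overall charge of −4 the vanadium centre must be in the +2 oxidation state.
V sits in group 5, so the d-electron count is 5 − 2 = 3.
In an octahedral field the d³ configuration is t₂g³e_g⁰ (only one arrangement possible), giving 3 unpaired electrons.

3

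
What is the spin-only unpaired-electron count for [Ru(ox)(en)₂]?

Summing ligand charges against the 0 overall charge gives an oxidation state of +2 for ruthenium.
Ruthenium is a group-8 element; Ru(II) is therefore d⁶.
Counting donor atoms: 1×oxalate (bidentate) → 2 donors; 2×ethylenediamine (bidentate) → 4 donors. Coordination number = 6.
The spin state decides the count: a 4d ion has a large Δₒ and is invariably low-spin.
An octahedral low-spin d⁶ ion is t₂g⁶e_g⁰, giving 0 unpaired electrons.

0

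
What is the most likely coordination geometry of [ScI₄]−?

tetrahedral

Each iodide is −1; balancing the −1 overall charge requires Sc(III).
Group 3 minus oxidation state 3 gives a d⁰ configuration.
With 4 monodentate ligands the coordination number is 4.
A d⁰ ion has no crystal-field stabilisation preference between square planar and tetrahedral, so four ligands adopt the sterically favoured tetrahedral geometry.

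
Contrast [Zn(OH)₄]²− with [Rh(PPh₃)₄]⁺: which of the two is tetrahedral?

[Zn(OH)₄]²−

For [Zn(OH)₄]²−: Ligand charges: each hydroxide is −1. With an overall charge of −2 the zinc centre must be in the +2 oxidation state. Group 12 minus oxidation state 2 gives a d¹⁰ configuration. A d¹⁰ ion has no crystal-field stabilisation preference between square planar and tetrahedral, so four ligands adopt the sterically favoured tetrahedral geometry. → tetrahedral.
For [Rh(PPh₃)₄]⁺: Ligand charges: triphenylphosphine is neutral. With an overall charge of +1 the rhodium centre must be in the +1 oxidation state. Group 9 minus oxidation state 1 gives a d⁸ configuration. A 4d d⁸ ion has a large crystal-field splitting; square planar leaves the high-energy d_{x²−y²} orbital empty and maximises CFSE. → square planar.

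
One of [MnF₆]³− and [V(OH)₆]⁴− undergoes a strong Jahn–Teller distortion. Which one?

[MnF₆]³−

[MnF₆]³−: Each fluoride is −1; balancing the −3 overall charge requires Mn(III). Group 7 minus oxidation state 3 gives a d⁴ configuration. Fluoride is a weak-field ligand for a first-row metal, so the complex is high-spin. The t₂g³e_g¹ (high-spin) configuration has an unevenly filled e_g set; the Jahn–Teller theorem predicts a tetragonal distortion (typically axial elongation) to lift the degeneracy.
[V(OH)₆]⁴−: Ligand charges: each hydroxide is −1. With an overall charge of −4 the vanadium centre must be in the +2 oxidation state. V sits in group 5, so the d-electron count is 5 − 2 = 3. The d³ configuration leaves the e_g set evenly filled (or empty) — no strong Jahn–Teller driving force.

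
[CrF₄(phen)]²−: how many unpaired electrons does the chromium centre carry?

4

Summing ligand charges against the −2 overall charge gives an oxidation state of +2 for chromium.
Cr sits in group 6, so the d-electron count is 6 − 2 = 4.
Counting donor atoms: 4×fluoride (monodentate) → 4 donors; 1×1,10-phenanthroline (bidentate) → 2 donors. Coordination number = 6.
The spin state decides the count: Fluoride is a weak-field ligand for a first-row metal, so the complex is high-spin.
An octahedral high-spin d⁴ ion is t₂g³e_g¹, giving 4 unpaired electrons.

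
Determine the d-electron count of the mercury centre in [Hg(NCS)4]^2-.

Ligand charges: each isothiocyanate is −1. With an overall charge of −2 the mercury centre must be in the +2 oxidation state.
Hg sits in group 12, so the d-electron count is 12 − 2 = 10.

d¹⁰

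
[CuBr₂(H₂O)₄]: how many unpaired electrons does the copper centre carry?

Ligand charges: each bromide is −1; water is neutral. With an overall charge of 0 the copper centre must be in the +2 oxidation state.
Copper is a group-11 element; Cu(II) is therefore d⁹.
In an octahedral field the d⁹ configuration is t₂g⁶e_g³ (only one arrangement possible), giving 1 unpaired electron.

1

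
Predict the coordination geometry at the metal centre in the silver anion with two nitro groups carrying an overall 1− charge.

linear

Each nitro (N-bound nitrite) is −1; balancing the −1 overall charge requires Ag(I).
Silver is a group-11 element; Ag(I) is therefore d¹⁰.
With 2 monodentate ligands the coordination number is 2.
A d¹⁰ ion with only two ligands adopts a linear arrangement (sp hybridisation; no CFSE preference).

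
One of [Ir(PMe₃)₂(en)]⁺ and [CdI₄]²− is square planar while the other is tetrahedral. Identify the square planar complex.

For [Ir(PMe₃)₂(en)]⁺: Ligand charges: trimethylphosphine is neutral; ethylenediamine is neutral. With an overall charge of +1 the iridium centre must be in the +1 oxidation state. Group 9 minus oxidation state 1 gives a d⁸ configuration. A 5d d⁸ ion has a large crystal-field splitting; square planar leaves the high-energy d_{x²−y²} orbital empty and maximises CFSE. → square planar.
For [CdI₄]²−: Ligand charges: each iodide is −1. With an overall charge of −2 the cadmium centre must be in the +2 oxidation state. Cd sits in group 12, so the d-electron count is 12 − 2 = 10. A d¹⁰ ion has no crystal-field stabilisation preference between square planar and tetrahedral, so four ligands adopt the sterically favoured tetrahedral geometry. → tetrahedral.

[Ir(PMe₃)₂(en)]⁺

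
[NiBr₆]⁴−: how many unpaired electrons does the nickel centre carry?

Each bromide is −1; balancing the −4 overall charge requires Ni(II).
Nickel is a group-10 element; Ni(II) is therefore d⁸.
In an octahedral field the d⁸ configuration is t₂g⁶e_g² (only one arrangement possible), giving 2 unpaired electrons.

2 unpaired electrons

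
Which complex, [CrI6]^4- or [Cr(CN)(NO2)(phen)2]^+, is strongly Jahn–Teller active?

[CrI6]^4-: Summing ligand charges against the −4 overall charge gives an oxidation state of +2 for chromium. Cr sits in group 6, so the d-electron count is 6 − 2 = 4. Iodide is a weak-field ligand for a first-row metal, so the complex is high-spin. The t₂g³e_g¹ (high-spin) configuration has an unevenly filled e_g set; the Jahn–Teller theorem predicts a tetragonal distortion (typically axial elongation) to lift the degeneracy.
[Cr(CN)(NO2)(phen)2]^+: Ligand charges: each cyanide is −1; each nitro (N-bound nitrite) is −1; 1,10-phenanthroline is neutral. With an overall charge of +1 the chromium centre must be in the +3 oxidation state. Cr sits in group 6, so the d-electron count is 6 − 3 = 3. The d³ configuration leaves the e_g set evenly filled (or empty) — no strong Jahn–Teller driving force.

[CrI6]^4-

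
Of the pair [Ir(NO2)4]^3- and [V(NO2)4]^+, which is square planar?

[Ir(NO2)4]^3-

For [Ir(NO2)4]^3-: Each nitro (N-bound nitrite) is −1; balancing the −3 overall charge requires Ir(I). Group 9 minus oxidation state 1 gives a d⁸ configuration. A 5d d⁸ ion has a large crystal-field splitting; square planar leaves the high-energy d_{x²−y²} orbital empty and maximises CFSE. → square planar.
For [V(NO2)4]^+: Each nitro (N-bound nitrite) is −1; balancing the +1 overall charge requires V(V). Group 5 minus oxidation state 5 gives a d⁰ configuration. A d⁰ ion has no crystal-field stabilisation preference between square planar and tetrahedral, so four ligands adopt the sterically favoured tetrahedral geometry. → tetrahedral.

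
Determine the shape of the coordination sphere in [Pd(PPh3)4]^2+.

Summing ligand charges against the +2 overall charge gives an oxidation state of +2 for palladium.
Group 10 minus oxidation state 2 gives a d⁸ configuration.
With 4 monodentate ligands the coordination number is 4.
A 4d d⁸ ion has a large crystal-field splitting; square planar leaves the high-energy d_{x²−y²} orbital empty and maximises CFSE.

square planar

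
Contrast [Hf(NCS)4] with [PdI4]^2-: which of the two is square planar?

For [Hf(NCS)4]: Ligand charges: each isothiocyanate is −1. With an overall charge of 0 the hafnium centre must be in the +4 oxidation state. Hf sits in group 4, so the d-electron count is 4 − 4 = 0. A d⁰ ion has no crystal-field stabilisation preference between square planar and tetrahedral, so four ligands adopt the sterically favoured tetrahedral geometry. → tetrahedral.
For [PdI4]^2-: Each iodide is −1; balancing the −2 overall charge requires Pd(II). Pd sits in group 10, so the d-electron count is 10 − 2 = 8. A 4d d⁸ ion has a large crystal-field splitting; square planar leaves the high-energy d_{x²−y²} orbital empty and maximises CFSE. → square planar.

[PdI4]^2-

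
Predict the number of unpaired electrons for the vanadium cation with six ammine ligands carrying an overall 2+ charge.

Summing ligand charges against the +2 overall charge gives an oxidation state of +2 for vanadium.
Vanadium is a group-5 element; V(II) is therefore d³.
In an octahedral field the d³ configuration is t₂g³e_g⁰ (only one arrangement possible), giving 3 unpaired electrons.

3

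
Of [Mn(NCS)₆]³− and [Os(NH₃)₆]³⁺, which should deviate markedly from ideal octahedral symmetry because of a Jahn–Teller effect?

[Mn(NCS)₆]³−: Ligand charges: each isothiocyanate is −1. With an overall charge of −3 the manganese centre must be in the +3 oxidation state. Mn sits in group 7, so the d-electron count is 7 − 3 = 4. Isothiocyanate is a weak-field ligand for a first-row metal, so the complex is high-spin. The t₂g³e_g¹ (high-spin) configuration has an unevenly filled e_g set; the Jahn–Teller theorem predicts a tetragonal distortion (typically axial elongation) to lift the degeneracy.
[Os(NH₃)₆]³⁺: Ligand charges: ammonia is neutral. With an overall charge of +3 the osmium centre must be in the +3 oxidation state. Os sits in group 8, so the d-electron count is 8 − 3 = 5. A 5d ion has a large Δₒ and is invariably low-spin. The d⁵ configuration leaves the e_g set evenly filled (or empty) — no strong Jahn–Teller driving force.

[Mn(NCS)₆]³−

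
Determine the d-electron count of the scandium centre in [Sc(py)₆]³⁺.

d⁰

Ligand charges: pyridine is neutral. With an overall charge of +3 the scandium centre must be in the +3 oxidation state.
Sc sits in group 3, so the d-electron count is 3 − 3 = 0.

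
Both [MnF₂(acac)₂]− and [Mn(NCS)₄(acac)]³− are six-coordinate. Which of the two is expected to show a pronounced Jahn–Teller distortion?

[MnF₂(acac)₂]−: Summing ligand charges against the −1 overall charge gives an oxidation state of +3 for manganese. Group 7 minus oxidation state 3 gives a d⁴ configuration. Acetylacetonate and fluoride are weak-field ligands for a first-row metal, so the complex is high-spin. The t₂g³e_g¹ (high-spin) configuration has an unevenly filled e_g set; the Jahn–Teller theorem predicts a tetragonal distortion (typically axial elongation) to lift the degeneracy.
[Mn(NCS)₄(acac)]³−: Summing ligand charges against the −3 overall charge gives an oxidation state of +2 for manganese. Manganese is a group-7 element; Mn(II) is therefore d⁵. Acetylacetonate and isothiocyanate are weak-field ligands for a first-row metal, so the complex is high-spin. The d⁵ configuration leaves the e_g set evenly filled (or empty) — no strong Jahn–Teller driving force.

[MnF₂(acac)₂]−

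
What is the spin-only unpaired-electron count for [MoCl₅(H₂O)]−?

Ligand charges: each chloride is −1; water is neutral. With an overall charge of −1 the molybdenum centre must be in the +4 oxidation state.
Mo sits in group 6, so the d-electron count is 6 − 4 = 2.
In an octahedral field the d² configuration is t₂g²e_g⁰ (only one arrangement possible), giving 2 unpaired electrons.

2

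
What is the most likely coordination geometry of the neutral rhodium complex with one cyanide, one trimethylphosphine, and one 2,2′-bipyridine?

square planar

Each cyanide is −1; trimethylphosphine is neutral; 2,2′-bipyridine is neutral; balancing the 0 overall charge requires Rh(I).
Rh sits in group 9, so the d-electron count is 9 − 1 = 8.
Counting donor atoms: 1×cyanide (monodentate) → 1 donor; 1×trimethylphosphine (monodentate) → 1 donor; 1×2,2′-bipyridine (bidentate) → 2 donors. Coordination number = 4.
A 4d d⁸ ion has a large crystal-field splitting; square planar leaves the high-energy d_{x²−y²} orbital empty and maximises CFSE.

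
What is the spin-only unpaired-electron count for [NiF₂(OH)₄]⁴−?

2

Ligand charges: each fluoride is −1; each hydroxide is −1. With an overall charge of −4 the nickel centre must be in the +2 oxidation state.
Ni sits in group 10, so the d-electron count is 10 − 2 = 8.
In an octahedral field the d⁸ configuration is t₂g⁶e_g² (only one arrangement possible), giving 2 unpaired electrons.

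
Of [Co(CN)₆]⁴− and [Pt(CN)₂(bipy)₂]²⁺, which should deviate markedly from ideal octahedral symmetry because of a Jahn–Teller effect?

[Co(CN)₆]⁴−: Summing ligand charges against the −4 overall charge gives an oxidation state of +2 for cobalt. Co sits in group 9, so the d-electron count is 9 − 2 = 7. Cyanide is a strong-field ligand (high in the spectrochemical series) for a first-row metal, so the complex is low-spin. The t₂g⁶e_g¹ (low-spin) configuration has an unevenly filled e_g set; the Jahn–Teller theorem predicts a tetragonal distortion (typically axial elongation) to lift the degeneracy.
[Pt(CN)₂(bipy)₂]²⁺: Each cyanide is −1; 2,2′-bipyridine is neutral; balancing the +2 overall charge requires Pt(IV). Group 10 minus oxidation state 4 gives a d⁶ configuration. A 5d ion has a large Δₒ and is invariably low-spin. The d⁶ configuration leaves the e_g set evenly filled (or empty) — no strong Jahn–Teller driving force.

[Co(CN)₆]⁴−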